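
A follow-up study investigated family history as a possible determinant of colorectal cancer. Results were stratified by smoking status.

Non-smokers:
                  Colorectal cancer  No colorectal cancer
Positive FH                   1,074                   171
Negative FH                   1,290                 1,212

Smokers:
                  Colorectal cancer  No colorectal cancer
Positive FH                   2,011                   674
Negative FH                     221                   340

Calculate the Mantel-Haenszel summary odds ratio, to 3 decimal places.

OR_MH = Σ(aᵢdᵢ/nᵢ) / Σ(bᵢcᵢ/nᵢ), where nᵢ is the stratum total.
Stratum 1 (Non-smokers): n = 3747; a·d/n = 1074·1212/3747 = 347.3947; b·c/n = 171·1290/3747 = 58.8711
Stratum 2 (Smokers): n = 3246; a·d/n = 2011·340/3246 = 210.6408; b·c/n = 674·221/3246 = 45.8885
OR_MH = (347.3947 + 210.6408) / (58.8711 + 45.8885) = 558.0355 / 104.7596 = 5.32682

5.327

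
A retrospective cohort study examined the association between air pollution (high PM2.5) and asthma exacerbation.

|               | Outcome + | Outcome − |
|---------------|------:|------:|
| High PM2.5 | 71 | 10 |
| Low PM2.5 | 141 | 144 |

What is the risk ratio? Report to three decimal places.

Cells: a = 71, b = 10, c = 141, d = 144.
Risk in exposed = 71/81 = 0.87654; risk in unexposed = 141/285 = 0.49474.
RR = 0.87654 / 0.49474 = 1.77174
The risk among the exposed is 1.77 times that among the unexposed.

1.772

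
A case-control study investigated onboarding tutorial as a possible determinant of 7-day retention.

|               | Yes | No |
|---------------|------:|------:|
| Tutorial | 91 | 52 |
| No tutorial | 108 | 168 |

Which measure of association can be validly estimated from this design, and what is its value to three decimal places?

Cells: a = 91, b = 52, c = 108, d = 168.
This is a case-control study: participants were sampled on outcome status, so risks in the source population cannot be estimated directly — relative risk is not valid here. The odds ratio is the appropriate measure.
OR = (a·d)/(b·c) = (91 × 168) / (52 × 108) = 15288 / 5616 = 2.72222

2.722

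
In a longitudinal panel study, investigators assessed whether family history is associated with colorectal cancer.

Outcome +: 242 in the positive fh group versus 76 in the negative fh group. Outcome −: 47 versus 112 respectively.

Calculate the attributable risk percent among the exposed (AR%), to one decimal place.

From the description: a = 242, b = 47, c = 76, d = 112.
Risk in exposed = 242/289 = 0.83737; risk in unexposed = 76/188 = 0.40426.
RR = 0.83737/0.40426 = 2.07139
AR% = (RR − 1)/RR × 100 = (2.07139 − 1)/2.07139 × 100 = 51.7232%

51.7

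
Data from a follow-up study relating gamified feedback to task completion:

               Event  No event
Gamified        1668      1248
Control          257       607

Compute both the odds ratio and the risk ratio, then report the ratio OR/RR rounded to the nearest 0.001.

Cells: a = 1668, b = 1248, c = 257, d = 607.
OR = (1668·607)/(1248·257) = 1012476/320736 = 3.15673
Risk in exposed = 1668/2916 = 0.57202; risk in unexposed = 257/864 = 0.29745; RR = 1.92304
OR/RR = 3.15673 / 1.92304 = 1.64153
The outcome is not rare, so the OR lies further from 1 than the RR.

1.642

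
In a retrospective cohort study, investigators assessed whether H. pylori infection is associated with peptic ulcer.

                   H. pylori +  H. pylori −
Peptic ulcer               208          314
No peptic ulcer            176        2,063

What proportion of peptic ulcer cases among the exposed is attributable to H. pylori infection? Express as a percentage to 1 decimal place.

75.6

Reading the table with exposure as columns: a = 208 (H. pylori +, case), b = 176 (H. pylori +, non-case), c = 314 (H. pylori −, case), d = 2063.
Risk in exposed = 208/384 = 0.54167; risk in unexposed = 314/2377 = 0.13210.
RR = 0.54167/0.13210 = 4.10045
AR% = (RR − 1)/RR × 100 = (4.10045 − 1)/4.10045 × 100 = 75.6124%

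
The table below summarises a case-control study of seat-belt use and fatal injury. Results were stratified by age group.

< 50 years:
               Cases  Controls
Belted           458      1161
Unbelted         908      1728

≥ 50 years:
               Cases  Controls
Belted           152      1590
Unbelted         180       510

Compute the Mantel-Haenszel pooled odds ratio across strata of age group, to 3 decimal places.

OR_MH = Σ(aᵢdᵢ/nᵢ) / Σ(bᵢcᵢ/nᵢ), where nᵢ is the stratum total.
Stratum 1 (< 50 years): n = 4255; a·d/n = 458·1728/4255 = 185.9986; b·c/n = 1161·908/4255 = 247.7528
Stratum 2 (≥ 50 years): n = 2432; a·d/n = 152·510/2432 = 31.8750; b·c/n = 1590·180/2432 = 117.6809
OR_MH = (185.9986 + 31.8750) / (247.7528 + 117.6809) = 217.8736 / 365.4337 = 0.59621

0.596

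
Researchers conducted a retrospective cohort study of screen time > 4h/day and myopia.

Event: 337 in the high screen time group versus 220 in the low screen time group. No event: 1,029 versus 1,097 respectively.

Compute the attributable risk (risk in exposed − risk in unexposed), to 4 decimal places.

0.0797

From the description: a = 337, b = 1029, c = 220, d = 1097.
Risk in exposed = 337/1366 = 0.246706; risk in unexposed = 220/1317 = 0.167046.
Risk difference = 0.246706 − 0.167046 = 0.079659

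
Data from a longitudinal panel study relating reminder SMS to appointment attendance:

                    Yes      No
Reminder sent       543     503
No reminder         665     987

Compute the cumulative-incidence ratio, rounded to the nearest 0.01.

1.29

Cells: a = 543, b = 503, c = 665, d = 987.
Risk in exposed = 543/1046 = 0.51912; risk in unexposed = 665/1652 = 0.40254.
RR = 0.51912 / 0.40254 = 1.28960
The risk among the exposed is 1.29 times that among the unexposed.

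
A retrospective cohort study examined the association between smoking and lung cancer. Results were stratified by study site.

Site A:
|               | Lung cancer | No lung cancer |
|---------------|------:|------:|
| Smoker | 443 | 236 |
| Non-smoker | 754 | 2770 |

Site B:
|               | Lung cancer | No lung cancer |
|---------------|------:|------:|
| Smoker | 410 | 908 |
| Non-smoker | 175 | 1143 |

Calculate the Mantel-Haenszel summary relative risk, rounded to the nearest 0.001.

RR_MH = Σ(aᵢ·n₀ᵢ/nᵢ) / Σ(cᵢ·n₁ᵢ/nᵢ), with n₁ᵢ = aᵢ+bᵢ (exposed), n₀ᵢ = cᵢ+dᵢ (unexposed), nᵢ = n₁ᵢ+n₀ᵢ.
Stratum 1 (Site A): n₁ = 679, n₀ = 3524, n = 4203; a·n₀/n = 443·3524/4203 = 371.4328; c·n₁/n = 754·679/4203 = 121.8097
Stratum 2 (Site B): n₁ = 1318, n₀ = 1318, n = 2636; a·n₀/n = 410·1318/2636 = 205.0000; c·n₁/n = 175·1318/2636 = 87.5000
RR_MH = (371.4328 + 205.0000) / (121.8097 + 87.5000) = 576.4328 / 209.3097 = 2.75397

2.754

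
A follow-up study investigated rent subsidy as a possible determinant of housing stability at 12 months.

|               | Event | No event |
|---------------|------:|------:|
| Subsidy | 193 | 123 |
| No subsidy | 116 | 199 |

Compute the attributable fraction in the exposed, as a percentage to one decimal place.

Cells: a = 193, b = 123, c = 116, d = 199.
Risk in exposed = 193/316 = 0.61076; risk in unexposed = 116/315 = 0.36825.
RR = 0.61076/0.36825 = 1.65853
AR% = (RR − 1)/RR × 100 = (1.65853 − 1)/1.65853 × 100 = 39.7056%

39.7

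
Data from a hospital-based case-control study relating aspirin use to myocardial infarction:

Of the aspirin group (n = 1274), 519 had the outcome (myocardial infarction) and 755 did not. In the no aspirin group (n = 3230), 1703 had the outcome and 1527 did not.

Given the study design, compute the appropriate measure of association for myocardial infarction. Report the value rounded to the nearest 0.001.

0.616

From the description: a = 519, b = 755, c = 1703, d = 1527.
This is a hospital-based case-control study: participants were sampled on outcome status, so risks in the source population cannot be estimated directly — relative risk is not valid here. The odds ratio is the appropriate measure.
OR = (a·d)/(b·c) = (519 × 1527) / (755 × 1703) = 792513 / 1285765 = 0.61637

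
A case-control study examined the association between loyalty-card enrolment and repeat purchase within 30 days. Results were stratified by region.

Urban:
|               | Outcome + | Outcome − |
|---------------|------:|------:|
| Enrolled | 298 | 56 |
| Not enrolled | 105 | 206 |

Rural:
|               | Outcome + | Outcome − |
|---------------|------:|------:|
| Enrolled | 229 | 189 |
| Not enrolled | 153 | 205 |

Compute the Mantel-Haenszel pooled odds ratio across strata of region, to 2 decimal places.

OR_MH = Σ(aᵢdᵢ/nᵢ) / Σ(bᵢcᵢ/nᵢ), where nᵢ is the stratum total.
Stratum 1 (Urban): n = 665; a·d/n = 298·206/665 = 92.3128; b·c/n = 56·105/665 = 8.8421
Stratum 2 (Rural): n = 776; a·d/n = 229·205/776 = 60.4961; b·c/n = 189·153/776 = 37.2642
OR_MH = (92.3128 + 60.4961) / (8.8421 + 37.2642) = 152.8089 / 46.1063 = 3.31428

3.31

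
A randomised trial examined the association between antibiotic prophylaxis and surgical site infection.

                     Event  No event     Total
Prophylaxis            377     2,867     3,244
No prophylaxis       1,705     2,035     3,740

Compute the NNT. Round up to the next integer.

Risk in treated group = 377/3244 = 0.11621; risk in control = 1705/3740 = 0.45588.
Absolute risk reduction = 0.45588 − 0.11621 = 0.33967
NNT = 1 / ARR = 1 / 0.33967 = 2.944 → round up → 3

3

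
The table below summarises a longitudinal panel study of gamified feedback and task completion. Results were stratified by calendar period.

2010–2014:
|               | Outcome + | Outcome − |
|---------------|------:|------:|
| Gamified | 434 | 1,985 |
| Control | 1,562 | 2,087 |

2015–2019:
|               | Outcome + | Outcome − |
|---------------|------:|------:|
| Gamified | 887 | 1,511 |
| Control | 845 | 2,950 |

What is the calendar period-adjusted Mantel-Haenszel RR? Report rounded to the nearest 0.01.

0.85

RR_MH = Σ(aᵢ·n₀ᵢ/nᵢ) / Σ(cᵢ·n₁ᵢ/nᵢ), with n₁ᵢ = aᵢ+bᵢ (exposed), n₀ᵢ = cᵢ+dᵢ (unexposed), nᵢ = n₁ᵢ+n₀ᵢ.
Stratum 1 (2010–2014): n₁ = 2419, n₀ = 3649, n = 6068; a·n₀/n = 434·3649/6068 = 260.9865; c·n₁/n = 1562·2419/6068 = 622.6892
Stratum 2 (2015–2019): n₁ = 2398, n₀ = 3795, n = 6193; a·n₀/n = 887·3795/6193 = 543.5435; c·n₁/n = 845·2398/6193 = 327.1936
RR_MH = (260.9865 + 543.5435) / (622.6892 + 327.1936) = 804.5300 / 949.8828 = 0.84698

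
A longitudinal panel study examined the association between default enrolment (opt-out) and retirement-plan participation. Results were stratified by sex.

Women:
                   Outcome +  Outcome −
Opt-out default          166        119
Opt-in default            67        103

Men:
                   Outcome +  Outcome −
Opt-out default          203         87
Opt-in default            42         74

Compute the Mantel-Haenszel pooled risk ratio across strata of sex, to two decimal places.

RR_MH = Σ(aᵢ·n₀ᵢ/nᵢ) / Σ(cᵢ·n₁ᵢ/nᵢ), with n₁ᵢ = aᵢ+bᵢ (exposed), n₀ᵢ = cᵢ+dᵢ (unexposed), nᵢ = n₁ᵢ+n₀ᵢ.
Stratum 1 (Women): n₁ = 285, n₀ = 170, n = 455; a·n₀/n = 166·170/455 = 62.0220; c·n₁/n = 67·285/455 = 41.9670
Stratum 2 (Men): n₁ = 290, n₀ = 116, n = 406; a·n₀/n = 203·116/406 = 58.0000; c·n₁/n = 42·290/406 = 30.0000
RR_MH = (62.0220 + 58.0000) / (41.9670 + 30.0000) = 120.0220 / 71.9670 = 1.66774

1.67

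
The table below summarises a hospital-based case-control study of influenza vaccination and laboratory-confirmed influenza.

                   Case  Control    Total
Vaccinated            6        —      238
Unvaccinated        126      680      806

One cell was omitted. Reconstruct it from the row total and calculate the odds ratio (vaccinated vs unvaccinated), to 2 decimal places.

The missing cell is in the exposed row: 238 − 6 = 232.
So a = 6, b = 232, c = 126, d = 680.
OR = (a·d)/(b·c) = (6 × 680) / (232 × 126) = 4080 / 29232 = 0.13957

0.14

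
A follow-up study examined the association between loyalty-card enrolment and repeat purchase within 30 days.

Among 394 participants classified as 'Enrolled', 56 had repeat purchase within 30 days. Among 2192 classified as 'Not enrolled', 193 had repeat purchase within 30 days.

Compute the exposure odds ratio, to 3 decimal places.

From the description: a = 56, b = 338, c = 193, d = 1999.
OR = (a·d)/(b·c) = (56 × 1999) / (338 × 193) = 111944 / 65234 = 1.71604
The odds of repeat purchase within 30 days are about 1.72 times as high in the enrolled group.

1.716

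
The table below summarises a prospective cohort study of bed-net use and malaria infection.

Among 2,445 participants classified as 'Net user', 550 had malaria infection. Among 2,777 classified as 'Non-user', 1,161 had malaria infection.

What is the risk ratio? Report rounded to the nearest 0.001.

From the description: a = 550, b = 1895, c = 1161, d = 1616.
Risk in exposed = 550/2445 = 0.22495; risk in unexposed = 1161/2777 = 0.41808.
RR = 0.22495 / 0.41808 = 0.53806
The risk is 46% lower among the exposed than among the unexposed.

0.538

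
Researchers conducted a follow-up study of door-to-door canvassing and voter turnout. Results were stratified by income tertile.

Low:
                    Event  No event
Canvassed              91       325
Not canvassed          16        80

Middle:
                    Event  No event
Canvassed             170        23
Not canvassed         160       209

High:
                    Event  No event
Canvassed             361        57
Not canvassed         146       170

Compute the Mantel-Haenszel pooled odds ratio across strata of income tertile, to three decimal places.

5.743

OR_MH = Σ(aᵢdᵢ/nᵢ) / Σ(bᵢcᵢ/nᵢ), where nᵢ is the stratum total.
Stratum 1 (Low): n = 512; a·d/n = 91·80/512 = 14.2188; b·c/n = 325·16/512 = 10.1562
Stratum 2 (Middle): n = 562; a·d/n = 170·209/562 = 63.2206; b·c/n = 23·160/562 = 6.5480
Stratum 3 (High): n = 734; a·d/n = 361·170/734 = 83.6104; b·c/n = 57·146/734 = 11.3379
OR_MH = (14.2188 + 63.2206 + 83.6104) / (10.1562 + 6.5480 + 11.3379) = 161.0497 / 28.0422 = 5.74313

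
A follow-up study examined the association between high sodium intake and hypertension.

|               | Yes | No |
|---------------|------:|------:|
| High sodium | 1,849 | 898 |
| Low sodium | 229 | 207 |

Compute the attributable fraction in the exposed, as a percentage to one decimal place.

22.0

Cells: a = 1849, b = 898, c = 229, d = 207.
Risk in exposed = 1849/2747 = 0.67310; risk in unexposed = 229/436 = 0.52523.
RR = 0.67310/0.52523 = 1.28153
AR% = (RR − 1)/RR × 100 = (1.28153 − 1)/1.28153 × 100 = 21.9684%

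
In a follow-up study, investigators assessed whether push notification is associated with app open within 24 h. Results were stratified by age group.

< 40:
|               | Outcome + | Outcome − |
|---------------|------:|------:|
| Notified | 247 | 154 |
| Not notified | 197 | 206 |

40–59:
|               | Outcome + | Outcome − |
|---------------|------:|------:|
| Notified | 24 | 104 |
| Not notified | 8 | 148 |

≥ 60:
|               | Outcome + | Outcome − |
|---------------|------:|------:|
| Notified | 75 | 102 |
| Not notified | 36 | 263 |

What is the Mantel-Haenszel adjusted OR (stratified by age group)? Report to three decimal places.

2.423

OR_MH = Σ(aᵢdᵢ/nᵢ) / Σ(bᵢcᵢ/nᵢ), where nᵢ is the stratum total.
Stratum 1 (< 40): n = 804; a·d/n = 247·206/804 = 63.2861; b·c/n = 154·197/804 = 37.7338
Stratum 2 (40–59): n = 284; a·d/n = 24·148/284 = 12.5070; b·c/n = 104·8/284 = 2.9296
Stratum 3 (≥ 60): n = 476; a·d/n = 75·263/476 = 41.4391; b·c/n = 102·36/476 = 7.7143
OR_MH = (63.2861 + 12.5070 + 41.4391) / (37.7338 + 2.9296 + 7.7143) = 117.2322 / 48.3777 = 2.42327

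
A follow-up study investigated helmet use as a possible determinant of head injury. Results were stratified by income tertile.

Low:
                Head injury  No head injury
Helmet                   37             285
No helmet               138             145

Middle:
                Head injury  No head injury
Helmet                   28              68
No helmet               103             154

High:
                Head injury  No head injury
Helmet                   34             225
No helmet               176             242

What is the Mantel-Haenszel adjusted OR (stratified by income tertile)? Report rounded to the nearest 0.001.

OR_MH = Σ(aᵢdᵢ/nᵢ) / Σ(bᵢcᵢ/nᵢ), where nᵢ is the stratum total.
Stratum 1 (Low): n = 605; a·d/n = 37·145/605 = 8.8678; b·c/n = 285·138/605 = 65.0083
Stratum 2 (Middle): n = 353; a·d/n = 28·154/353 = 12.2153; b·c/n = 68·103/353 = 19.8414
Stratum 3 (High): n = 677; a·d/n = 34·242/677 = 12.1536; b·c/n = 225·176/677 = 58.4934
OR_MH = (8.8678 + 12.2153 + 12.1536) / (65.0083 + 19.8414 + 58.4934) = 33.2367 / 143.3430 = 0.23187

0.232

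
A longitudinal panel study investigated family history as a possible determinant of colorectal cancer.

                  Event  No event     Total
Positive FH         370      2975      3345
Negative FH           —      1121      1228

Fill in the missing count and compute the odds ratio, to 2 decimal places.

The missing cell is in the unexposed row: 1228 − 1121 = 107.
So a = 370, b = 2975, c = 107, d = 1121.
OR = (a·d)/(b·c) = (370 × 1121) / (2975 × 107) = 414770 / 318325 = 1.30298

1.30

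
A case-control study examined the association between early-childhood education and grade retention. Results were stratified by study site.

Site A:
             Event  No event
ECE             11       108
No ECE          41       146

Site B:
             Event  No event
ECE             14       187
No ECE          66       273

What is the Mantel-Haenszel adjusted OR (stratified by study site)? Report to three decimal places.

0.330

OR_MH = Σ(aᵢdᵢ/nᵢ) / Σ(bᵢcᵢ/nᵢ), where nᵢ is the stratum total.
Stratum 1 (Site A): n = 306; a·d/n = 11·146/306 = 5.2484; b·c/n = 108·41/306 = 14.4706
Stratum 2 (Site B): n = 540; a·d/n = 14·273/540 = 7.0778; b·c/n = 187·66/540 = 22.8556
OR_MH = (5.2484 + 7.0778) / (14.4706 + 22.8556) = 12.3261 / 37.3261 = 0.33023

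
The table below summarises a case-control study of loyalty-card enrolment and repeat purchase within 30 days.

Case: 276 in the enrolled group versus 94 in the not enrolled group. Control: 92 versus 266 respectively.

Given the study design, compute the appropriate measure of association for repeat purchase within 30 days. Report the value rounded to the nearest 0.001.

8.489

From the description: a = 276, b = 92, c = 94, d = 266.
This is a case-control study: participants were sampled on outcome status, so risks in the source population cannot be estimated directly — relative risk is not valid here. The odds ratio is the appropriate measure.
OR = (a·d)/(b·c) = (276 × 266) / (92 × 94) = 73416 / 8648 = 8.48936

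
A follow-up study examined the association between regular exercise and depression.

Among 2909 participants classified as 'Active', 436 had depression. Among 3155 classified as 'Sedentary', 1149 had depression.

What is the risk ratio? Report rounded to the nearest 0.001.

From the description: a = 436, b = 2473, c = 1149, d = 2006.
Risk in exposed = 436/2909 = 0.14988; risk in unexposed = 1149/3155 = 0.36418.
RR = 0.14988 / 0.36418 = 0.41155
The risk is 59% lower among the exposed than among the unexposed.

0.412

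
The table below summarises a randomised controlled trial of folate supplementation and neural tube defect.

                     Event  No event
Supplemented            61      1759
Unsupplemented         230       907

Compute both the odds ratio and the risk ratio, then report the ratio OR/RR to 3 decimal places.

Cells: a = 61, b = 1759, c = 230, d = 907.
OR = (61·907)/(1759·230) = 55327/404570 = 0.13676
Risk in exposed = 61/1820 = 0.03352; risk in unexposed = 230/1137 = 0.20229; RR = 0.16569
OR/RR = 0.13676 / 0.16569 = 0.82538
The outcome is not rare, so the OR lies further from 1 than the RR.

0.825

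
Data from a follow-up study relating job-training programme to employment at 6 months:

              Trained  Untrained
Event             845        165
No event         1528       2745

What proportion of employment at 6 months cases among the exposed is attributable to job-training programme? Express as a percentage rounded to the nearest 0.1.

Reading the table with exposure as columns: a = 845 (Trained, case), b = 1528 (Trained, non-case), c = 165 (Untrained, case), d = 2745.
Risk in exposed = 845/2373 = 0.35609; risk in unexposed = 165/2910 = 0.05670.
RR = 0.35609/0.05670 = 6.28012
AR% = (RR − 1)/RR × 100 = (6.28012 − 1)/6.28012 × 100 = 84.0767%

84.1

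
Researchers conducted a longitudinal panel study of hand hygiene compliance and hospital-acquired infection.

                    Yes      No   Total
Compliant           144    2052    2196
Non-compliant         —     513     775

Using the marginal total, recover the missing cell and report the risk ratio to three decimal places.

0.194

The missing cell is in the unexposed row: 775 − 513 = 262.
So a = 144, b = 2052, c = 262, d = 513.
RR = [a/(a+b)] / [c/(c+d)] = (144/2196) / (262/775) = 0.06557/0.33806 = 0.19397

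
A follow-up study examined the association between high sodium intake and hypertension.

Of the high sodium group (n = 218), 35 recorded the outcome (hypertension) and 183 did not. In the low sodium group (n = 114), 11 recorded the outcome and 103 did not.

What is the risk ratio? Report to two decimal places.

From the description: a = 35, b = 183, c = 11, d = 103.
Risk in exposed = 35/218 = 0.16055; risk in unexposed = 11/114 = 0.09649.
RR = 0.16055 / 0.09649 = 1.66389
The risk among the exposed is 1.66 times that among the unexposed.

1.66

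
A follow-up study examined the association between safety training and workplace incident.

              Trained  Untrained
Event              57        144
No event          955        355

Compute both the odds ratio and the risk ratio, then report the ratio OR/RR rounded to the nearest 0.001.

0.754

Reading the table with exposure as columns: a = 57 (Trained, case), b = 955 (Trained, non-case), c = 144 (Untrained, case), d = 355.
OR = (57·355)/(955·144) = 20235/137520 = 0.14714
Risk in exposed = 57/1012 = 0.05632; risk in unexposed = 144/499 = 0.28858; RR = 0.19518
OR/RR = 0.14714 / 0.19518 = 0.75388
The outcome is not rare, so the OR lies further from 1 than the RR.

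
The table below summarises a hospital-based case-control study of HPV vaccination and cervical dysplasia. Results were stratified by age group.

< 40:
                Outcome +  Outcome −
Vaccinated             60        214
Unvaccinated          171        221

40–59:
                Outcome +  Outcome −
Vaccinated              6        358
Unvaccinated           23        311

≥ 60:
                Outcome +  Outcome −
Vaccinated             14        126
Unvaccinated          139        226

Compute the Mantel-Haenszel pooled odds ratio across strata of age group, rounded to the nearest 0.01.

OR_MH = Σ(aᵢdᵢ/nᵢ) / Σ(bᵢcᵢ/nᵢ), where nᵢ is the stratum total.
Stratum 1 (< 40): n = 666; a·d/n = 60·221/666 = 19.9099; b·c/n = 214·171/666 = 54.9459
Stratum 2 (40–59): n = 698; a·d/n = 6·311/698 = 2.6734; b·c/n = 358·23/698 = 11.7966
Stratum 3 (≥ 60): n = 505; a·d/n = 14·226/505 = 6.2653; b·c/n = 126·139/505 = 34.6812
OR_MH = (19.9099 + 2.6734 + 6.2653) / (54.9459 + 11.7966 + 34.6812) = 28.8486 / 101.4237 = 0.28444

0.28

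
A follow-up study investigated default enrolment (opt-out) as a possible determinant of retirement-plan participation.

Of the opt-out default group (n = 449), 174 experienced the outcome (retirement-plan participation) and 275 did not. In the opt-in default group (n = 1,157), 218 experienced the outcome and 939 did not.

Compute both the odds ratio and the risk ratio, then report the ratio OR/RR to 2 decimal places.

1.33

From the description: a = 174, b = 275, c = 218, d = 939.
OR = (174·939)/(275·218) = 163386/59950 = 2.72537
Risk in exposed = 174/449 = 0.38753; risk in unexposed = 218/1157 = 0.18842; RR = 2.05674
OR/RR = 2.72537 / 2.05674 = 1.32509
The outcome is not rare, so the OR lies further from 1 than the RR.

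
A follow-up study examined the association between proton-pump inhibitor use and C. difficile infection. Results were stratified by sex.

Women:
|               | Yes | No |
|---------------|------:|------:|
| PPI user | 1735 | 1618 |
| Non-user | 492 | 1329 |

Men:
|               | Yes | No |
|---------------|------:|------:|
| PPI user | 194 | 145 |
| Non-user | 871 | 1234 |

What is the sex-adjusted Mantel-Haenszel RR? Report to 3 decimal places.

RR_MH = Σ(aᵢ·n₀ᵢ/nᵢ) / Σ(cᵢ·n₁ᵢ/nᵢ), with n₁ᵢ = aᵢ+bᵢ (exposed), n₀ᵢ = cᵢ+dᵢ (unexposed), nᵢ = n₁ᵢ+n₀ᵢ.
Stratum 1 (Women): n₁ = 3353, n₀ = 1821, n = 5174; a·n₀/n = 1735·1821/5174 = 610.6368; c·n₁/n = 492·3353/5174 = 318.8396
Stratum 2 (Men): n₁ = 339, n₀ = 2105, n = 2444; a·n₀/n = 194·2105/2444 = 167.0908; c·n₁/n = 871·339/2444 = 120.8138
RR_MH = (610.6368 + 167.0908) / (318.8396 + 120.8138) = 777.7277 / 439.6534 = 1.76896

1.769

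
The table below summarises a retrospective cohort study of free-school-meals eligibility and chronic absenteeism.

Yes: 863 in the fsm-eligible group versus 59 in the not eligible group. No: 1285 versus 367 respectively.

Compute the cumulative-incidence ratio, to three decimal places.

From the description: a = 863, b = 1285, c = 59, d = 367.
Risk in exposed = 863/2148 = 0.40177; risk in unexposed = 59/426 = 0.13850.
RR = 0.40177 / 0.13850 = 2.90091
The risk among the exposed is 2.90 times that among the unexposed.

2.901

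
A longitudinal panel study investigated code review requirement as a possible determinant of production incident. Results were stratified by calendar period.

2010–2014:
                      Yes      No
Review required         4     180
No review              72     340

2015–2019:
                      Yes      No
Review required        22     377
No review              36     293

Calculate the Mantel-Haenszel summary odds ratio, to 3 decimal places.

OR_MH = Σ(aᵢdᵢ/nᵢ) / Σ(bᵢcᵢ/nᵢ), where nᵢ is the stratum total.
Stratum 1 (2010–2014): n = 596; a·d/n = 4·340/596 = 2.2819; b·c/n = 180·72/596 = 21.7450
Stratum 2 (2015–2019): n = 728; a·d/n = 22·293/728 = 8.8544; b·c/n = 377·36/728 = 18.6429
OR_MH = (2.2819 + 8.8544) / (21.7450 + 18.6429) = 11.1363 / 40.3878 = 0.27573

0.276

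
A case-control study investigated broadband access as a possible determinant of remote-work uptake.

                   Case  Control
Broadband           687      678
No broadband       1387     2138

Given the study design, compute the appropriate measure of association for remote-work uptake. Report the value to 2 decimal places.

Cells: a = 687, b = 678, c = 1387, d = 2138.
This is a case-control study: participants were sampled on outcome status, so risks in the source population cannot be estimated directly — relative risk is not valid here. The odds ratio is the appropriate measure.
OR = (a·d)/(b·c) = (687 × 2138) / (678 × 1387) = 1468806 / 940386 = 1.56192

1.56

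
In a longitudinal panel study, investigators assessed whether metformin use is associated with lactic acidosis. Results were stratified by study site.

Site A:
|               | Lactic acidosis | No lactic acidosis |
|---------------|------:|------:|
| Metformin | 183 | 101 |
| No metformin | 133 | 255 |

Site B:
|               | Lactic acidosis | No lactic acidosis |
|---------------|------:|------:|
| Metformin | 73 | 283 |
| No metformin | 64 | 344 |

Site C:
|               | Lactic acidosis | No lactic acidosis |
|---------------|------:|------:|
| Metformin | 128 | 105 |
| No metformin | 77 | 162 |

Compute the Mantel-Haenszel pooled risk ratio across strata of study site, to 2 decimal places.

RR_MH = Σ(aᵢ·n₀ᵢ/nᵢ) / Σ(cᵢ·n₁ᵢ/nᵢ), with n₁ᵢ = aᵢ+bᵢ (exposed), n₀ᵢ = cᵢ+dᵢ (unexposed), nᵢ = n₁ᵢ+n₀ᵢ.
Stratum 1 (Site A): n₁ = 284, n₀ = 388, n = 672; a·n₀/n = 183·388/672 = 105.6607; c·n₁/n = 133·284/672 = 56.2083
Stratum 2 (Site B): n₁ = 356, n₀ = 408, n = 764; a·n₀/n = 73·408/764 = 38.9843; c·n₁/n = 64·356/764 = 29.8220
Stratum 3 (Site C): n₁ = 233, n₀ = 239, n = 472; a·n₀/n = 128·239/472 = 64.8136; c·n₁/n = 77·233/472 = 38.0106
RR_MH = (105.6607 + 38.9843 + 64.8136) / (56.2083 + 29.8220 + 38.0106) = 209.4586 / 124.0409 = 1.68862

1.69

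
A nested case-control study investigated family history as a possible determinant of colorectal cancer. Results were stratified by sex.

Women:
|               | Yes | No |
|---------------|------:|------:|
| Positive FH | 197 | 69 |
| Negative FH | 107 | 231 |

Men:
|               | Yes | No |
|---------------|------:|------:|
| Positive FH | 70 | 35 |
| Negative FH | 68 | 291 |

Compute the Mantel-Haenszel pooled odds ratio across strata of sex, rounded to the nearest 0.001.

6.872

OR_MH = Σ(aᵢdᵢ/nᵢ) / Σ(bᵢcᵢ/nᵢ), where nᵢ is the stratum total.
Stratum 1 (Women): n = 604; a·d/n = 197·231/604 = 75.3427; b·c/n = 69·107/604 = 12.2235
Stratum 2 (Men): n = 464; a·d/n = 70·291/464 = 43.9009; b·c/n = 35·68/464 = 5.1293
OR_MH = (75.3427 + 43.9009) / (12.2235 + 5.1293) = 119.2436 / 17.3528 = 6.87171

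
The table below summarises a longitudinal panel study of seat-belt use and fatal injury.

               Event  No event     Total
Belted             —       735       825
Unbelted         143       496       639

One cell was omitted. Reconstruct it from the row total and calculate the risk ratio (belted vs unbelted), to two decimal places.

The missing cell is in the exposed row: 825 − 735 = 90.
So a = 90, b = 735, c = 143, d = 496.
RR = [a/(a+b)] / [c/(c+d)] = (90/825) / (143/639) = 0.10909/0.22379 = 0.48748

0.49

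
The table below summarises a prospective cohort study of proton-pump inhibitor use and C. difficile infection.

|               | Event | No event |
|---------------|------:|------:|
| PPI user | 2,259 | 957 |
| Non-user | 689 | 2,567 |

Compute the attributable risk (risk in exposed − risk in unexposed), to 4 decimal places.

0.4908

Cells: a = 2259, b = 957, c = 689, d = 2567.
Risk in exposed = 2259/3216 = 0.702425; risk in unexposed = 689/3256 = 0.211609.
Risk difference = 0.702425 − 0.211609 = 0.490816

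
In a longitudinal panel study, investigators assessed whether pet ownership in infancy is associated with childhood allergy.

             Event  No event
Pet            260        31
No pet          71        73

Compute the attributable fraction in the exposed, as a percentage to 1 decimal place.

44.8

Cells: a = 260, b = 31, c = 71, d = 73.
Risk in exposed = 260/291 = 0.89347; risk in unexposed = 71/144 = 0.49306.
RR = 0.89347/0.49306 = 1.81211
AR% = (RR − 1)/RR × 100 = (1.81211 − 1)/1.81211 × 100 = 44.8157%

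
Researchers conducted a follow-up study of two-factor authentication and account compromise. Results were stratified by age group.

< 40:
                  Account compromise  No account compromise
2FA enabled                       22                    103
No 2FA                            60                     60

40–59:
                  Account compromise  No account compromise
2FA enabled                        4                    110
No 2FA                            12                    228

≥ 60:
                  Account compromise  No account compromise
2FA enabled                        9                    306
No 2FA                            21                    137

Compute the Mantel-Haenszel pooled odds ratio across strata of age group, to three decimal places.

0.248

OR_MH = Σ(aᵢdᵢ/nᵢ) / Σ(bᵢcᵢ/nᵢ), where nᵢ is the stratum total.
Stratum 1 (< 40): n = 245; a·d/n = 22·60/245 = 5.3878; b·c/n = 103·60/245 = 25.2245
Stratum 2 (40–59): n = 354; a·d/n = 4·228/354 = 2.5763; b·c/n = 110·12/354 = 3.7288
Stratum 3 (≥ 60): n = 473; a·d/n = 9·137/473 = 2.6068; b·c/n = 306·21/473 = 13.5856
OR_MH = (5.3878 + 2.5763 + 2.6068) / (25.2245 + 3.7288 + 13.5856) = 10.5708 / 42.5389 = 0.24850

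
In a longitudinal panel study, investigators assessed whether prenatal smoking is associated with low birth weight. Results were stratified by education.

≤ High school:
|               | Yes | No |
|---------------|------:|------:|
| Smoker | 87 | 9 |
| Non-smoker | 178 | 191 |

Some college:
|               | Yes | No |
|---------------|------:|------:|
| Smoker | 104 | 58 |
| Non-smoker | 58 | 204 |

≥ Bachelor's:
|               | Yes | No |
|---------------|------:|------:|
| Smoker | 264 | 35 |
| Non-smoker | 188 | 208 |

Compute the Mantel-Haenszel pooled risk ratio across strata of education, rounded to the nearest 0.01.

RR_MH = Σ(aᵢ·n₀ᵢ/nᵢ) / Σ(cᵢ·n₁ᵢ/nᵢ), with n₁ᵢ = aᵢ+bᵢ (exposed), n₀ᵢ = cᵢ+dᵢ (unexposed), nᵢ = n₁ᵢ+n₀ᵢ.
Stratum 1 (≤ High school): n₁ = 96, n₀ = 369, n = 465; a·n₀/n = 87·369/465 = 69.0387; c·n₁/n = 178·96/465 = 36.7484
Stratum 2 (Some college): n₁ = 162, n₀ = 262, n = 424; a·n₀/n = 104·262/424 = 64.2642; c·n₁/n = 58·162/424 = 22.1604
Stratum 3 (≥ Bachelor's): n₁ = 299, n₀ = 396, n = 695; a·n₀/n = 264·396/695 = 150.4230; c·n₁/n = 188·299/695 = 80.8806
RR_MH = (69.0387 + 64.2642 + 150.4230) / (36.7484 + 22.1604 + 80.8806) = 283.7259 / 139.7893 = 2.02967

2.03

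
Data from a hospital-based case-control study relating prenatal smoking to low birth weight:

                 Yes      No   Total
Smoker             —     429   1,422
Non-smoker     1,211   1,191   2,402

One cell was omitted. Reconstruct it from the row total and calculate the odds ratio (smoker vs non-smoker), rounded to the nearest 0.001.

The missing cell is in the exposed row: 1422 − 429 = 993.
So a = 993, b = 429, c = 1211, d = 1191.
OR = (a·d)/(b·c) = (993 × 1191) / (429 × 1211) = 1182663 / 519519 = 2.27646

2.276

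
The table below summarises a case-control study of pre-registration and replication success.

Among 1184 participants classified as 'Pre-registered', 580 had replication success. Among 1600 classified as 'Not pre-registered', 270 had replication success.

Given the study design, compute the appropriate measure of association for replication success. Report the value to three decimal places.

From the description: a = 580, b = 604, c = 270, d = 1330.
This is a case-control study: participants were sampled on outcome status, so risks in the source population cannot be estimated directly — relative risk is not valid here. The odds ratio is the appropriate measure.
OR = (a·d)/(b·c) = (580 × 1330) / (604 × 270) = 771400 / 163080 = 4.73019

4.730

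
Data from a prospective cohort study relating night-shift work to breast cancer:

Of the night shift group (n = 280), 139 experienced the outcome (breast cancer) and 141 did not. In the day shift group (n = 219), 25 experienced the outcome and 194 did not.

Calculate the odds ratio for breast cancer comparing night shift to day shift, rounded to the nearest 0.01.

7.65

From the description: a = 139, b = 141, c = 25, d = 194.
OR = (a·d)/(b·c) = (139 × 194) / (141 × 25) = 26966 / 3525 = 7.64993
The odds of breast cancer are about 7.65 times as high in the night shift group.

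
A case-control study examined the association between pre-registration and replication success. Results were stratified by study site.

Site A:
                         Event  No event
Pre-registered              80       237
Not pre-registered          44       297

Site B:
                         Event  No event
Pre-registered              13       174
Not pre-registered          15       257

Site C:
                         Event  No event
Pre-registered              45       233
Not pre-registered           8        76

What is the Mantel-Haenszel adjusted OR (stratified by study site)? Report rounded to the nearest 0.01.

1.98

OR_MH = Σ(aᵢdᵢ/nᵢ) / Σ(bᵢcᵢ/nᵢ), where nᵢ is the stratum total.
Stratum 1 (Site A): n = 658; a·d/n = 80·297/658 = 36.1094; b·c/n = 237·44/658 = 15.8480
Stratum 2 (Site B): n = 459; a·d/n = 13·257/459 = 7.2789; b·c/n = 174·15/459 = 5.6863
Stratum 3 (Site C): n = 362; a·d/n = 45·76/362 = 9.4475; b·c/n = 233·8/362 = 5.1492
OR_MH = (36.1094 + 7.2789 + 9.4475) / (15.8480 + 5.6863 + 5.1492) = 52.8358 / 26.6835 = 1.98009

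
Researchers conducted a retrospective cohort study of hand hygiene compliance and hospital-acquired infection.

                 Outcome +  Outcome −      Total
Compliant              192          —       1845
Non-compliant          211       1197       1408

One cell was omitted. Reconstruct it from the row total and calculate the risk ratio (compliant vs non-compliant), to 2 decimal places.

The missing cell is in the exposed row: 1845 − 192 = 1653.
So a = 192, b = 1653, c = 211, d = 1197.
RR = [a/(a+b)] / [c/(c+d)] = (192/1845) / (211/1408) = 0.10407/0.14986 = 0.69442

0.69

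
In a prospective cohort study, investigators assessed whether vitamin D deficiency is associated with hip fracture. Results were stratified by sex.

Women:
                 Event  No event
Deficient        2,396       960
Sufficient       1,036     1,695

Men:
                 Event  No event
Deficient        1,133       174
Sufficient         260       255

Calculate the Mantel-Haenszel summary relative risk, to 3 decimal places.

RR_MH = Σ(aᵢ·n₀ᵢ/nᵢ) / Σ(cᵢ·n₁ᵢ/nᵢ), with n₁ᵢ = aᵢ+bᵢ (exposed), n₀ᵢ = cᵢ+dᵢ (unexposed), nᵢ = n₁ᵢ+n₀ᵢ.
Stratum 1 (Women): n₁ = 3356, n₀ = 2731, n = 6087; a·n₀/n = 2396·2731/6087 = 1074.9920; c·n₁/n = 1036·3356/6087 = 571.1871
Stratum 2 (Men): n₁ = 1307, n₀ = 515, n = 1822; a·n₀/n = 1133·515/1822 = 320.2497; c·n₁/n = 260·1307/1822 = 186.5093
RR_MH = (1074.9920 + 320.2497) / (571.1871 + 186.5093) = 1395.2417 / 757.6965 = 1.84143

1.841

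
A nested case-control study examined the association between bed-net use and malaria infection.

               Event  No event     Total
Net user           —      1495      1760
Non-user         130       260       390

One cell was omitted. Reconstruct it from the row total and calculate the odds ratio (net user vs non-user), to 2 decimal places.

The missing cell is in the exposed row: 1760 − 1495 = 265.
So a = 265, b = 1495, c = 130, d = 260.
OR = (a·d)/(b·c) = (265 × 260) / (1495 × 130) = 68900 / 194350 = 0.35452

0.35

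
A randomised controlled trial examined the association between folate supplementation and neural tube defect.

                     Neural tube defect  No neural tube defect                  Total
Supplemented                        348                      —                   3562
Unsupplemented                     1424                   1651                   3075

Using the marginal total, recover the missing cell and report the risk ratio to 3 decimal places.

0.211

The missing cell is in the exposed row: 3562 − 348 = 3214.
So a = 348, b = 3214, c = 1424, d = 1651.
RR = [a/(a+b)] / [c/(c+d)] = (348/3562) / (1424/3075) = 0.09770/0.46309 = 0.21097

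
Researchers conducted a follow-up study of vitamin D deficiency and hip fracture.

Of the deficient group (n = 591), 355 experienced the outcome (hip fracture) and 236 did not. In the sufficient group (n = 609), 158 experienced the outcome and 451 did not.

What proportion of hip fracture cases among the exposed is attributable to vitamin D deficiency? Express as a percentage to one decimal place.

From the description: a = 355, b = 236, c = 158, d = 451.
Risk in exposed = 355/591 = 0.60068; risk in unexposed = 158/609 = 0.25944.
RR = 0.60068/0.25944 = 2.31527
AR% = (RR − 1)/RR × 100 = (2.31527 − 1)/2.31527 × 100 = 56.8084%

56.8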